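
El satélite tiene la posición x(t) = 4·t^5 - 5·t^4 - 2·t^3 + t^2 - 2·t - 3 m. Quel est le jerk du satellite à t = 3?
Pour résoudre ceci, nous devons prendre 3 dérivées de notre équation de la position x(t) = 4·t^5 - 5·t^4 - 2·t^3 + t^2 - 2·t - 3. En dérivant la position, nous obtenons la vitesse: v(t) = 20·t^4 - 20·t^3 - 6·t^2 + 2·t - 2. La dérivée de la vitesse donne l'accélération: a(t) = 80·t^3 - 60·t^2 - 12·t + 2. En prenant d/dt de a(t), nous trouvons j(t) = 240·t^2 - 120·t - 12. Nous avons le jerk j(t) = 240·t^2 - 120·t - 12. En substituant t = 3: j(3) = 1788.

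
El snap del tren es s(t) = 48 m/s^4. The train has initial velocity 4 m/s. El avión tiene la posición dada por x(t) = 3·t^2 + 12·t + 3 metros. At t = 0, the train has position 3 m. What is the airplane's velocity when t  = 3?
We must differentiate our position equation x(t) = 3·t^2 + 12·t + 3 1 time. Taking d/dt of x(t), we find v(t) = 6·t + 12. From the given velocity equation v(t) = 6·t + 12, we substitute t = 3 to get v = 30.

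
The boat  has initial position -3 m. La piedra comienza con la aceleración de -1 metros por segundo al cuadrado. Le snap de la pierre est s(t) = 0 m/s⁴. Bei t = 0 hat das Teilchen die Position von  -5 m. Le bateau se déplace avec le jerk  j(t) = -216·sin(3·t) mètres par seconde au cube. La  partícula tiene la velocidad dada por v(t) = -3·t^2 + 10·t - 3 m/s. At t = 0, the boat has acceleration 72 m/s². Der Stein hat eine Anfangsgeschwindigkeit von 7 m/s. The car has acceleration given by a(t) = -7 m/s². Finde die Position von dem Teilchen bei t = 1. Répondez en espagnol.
Para resolver esto, necesitamos tomar 1 integral de nuestra ecuación de la velocidad v(t) = -3·t^2 + 10·t - 3. Integrando la velocidad y usando la condición inicial x(0) = -5, obtenemos x(t) = -t^3 + 5·t^2 - 3·t - 5. De la ecuación de la posición x(t) = -t^3 + 5·t^2 - 3·t - 5, sustituimos t = 1 para obtener x = -4.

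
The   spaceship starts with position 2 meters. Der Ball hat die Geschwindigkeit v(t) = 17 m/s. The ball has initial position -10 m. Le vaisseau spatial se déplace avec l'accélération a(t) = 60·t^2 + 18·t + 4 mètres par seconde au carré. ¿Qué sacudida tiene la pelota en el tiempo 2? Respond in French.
En partant de la vitesse v(t) = 17, nous prenons 2 dérivées. La dérivée de la vitesse donne l'accélération: a(t) = 0. La dérivée de l'accélération donne le jerk: j(t) = 0. De l'équation du jerk j(t) = 0, nous substituons t = 2 pour obtenir j = 0.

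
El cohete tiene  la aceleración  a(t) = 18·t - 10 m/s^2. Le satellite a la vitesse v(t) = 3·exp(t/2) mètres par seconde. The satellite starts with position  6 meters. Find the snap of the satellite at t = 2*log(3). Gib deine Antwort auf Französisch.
Pour résoudre ceci, nous devons prendre 3 dérivées de notre équation de la vitesse v(t) = 3·exp(t/2). En dérivant la vitesse, nous obtenons l'accélération: a(t) = 3·exp(t/2)/2. En prenant d/dt de a(t), nous trouvons j(t) = 3·exp(t/2)/4. En dérivant le jerk, nous obtenons le snap: s(t) = 3·exp(t/2)/8. De l'équation du snap s(t) = 3·exp(t/2)/8, nous substituons t = 2*log(3) pour obtenir s = 9/8.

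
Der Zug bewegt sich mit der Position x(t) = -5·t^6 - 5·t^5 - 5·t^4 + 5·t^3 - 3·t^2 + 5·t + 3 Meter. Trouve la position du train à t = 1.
De l'équation de la position x(t) = -5·t^6 - 5·t^5 - 5·t^4 + 5·t^3 - 3·t^2 + 5·t + 3, nous substituons t = 1 pour obtenir x = -5.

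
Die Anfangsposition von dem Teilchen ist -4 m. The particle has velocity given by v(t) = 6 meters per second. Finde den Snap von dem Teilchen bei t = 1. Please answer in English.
Starting from velocity v(t) = 6, we take 3 derivatives. Differentiating velocity, we get acceleration: a(t) = 0. Differentiating acceleration, we get jerk: j(t) = 0. The derivative of jerk gives snap: s(t) = 0. Using s(t) = 0 and substituting t = 1, we find s = 0.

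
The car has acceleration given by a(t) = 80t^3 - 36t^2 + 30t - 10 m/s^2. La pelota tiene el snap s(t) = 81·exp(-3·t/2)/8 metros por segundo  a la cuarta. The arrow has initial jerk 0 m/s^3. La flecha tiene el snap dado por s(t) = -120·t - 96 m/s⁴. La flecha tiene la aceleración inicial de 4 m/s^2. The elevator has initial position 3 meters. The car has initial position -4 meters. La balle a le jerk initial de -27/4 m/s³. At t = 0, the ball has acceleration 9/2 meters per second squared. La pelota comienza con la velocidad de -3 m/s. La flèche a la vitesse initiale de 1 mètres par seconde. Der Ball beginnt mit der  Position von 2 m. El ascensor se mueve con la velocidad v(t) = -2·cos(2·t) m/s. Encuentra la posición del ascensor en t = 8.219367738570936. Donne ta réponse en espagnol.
Para resolver esto, necesitamos tomar 1 antiderivada de nuestra ecuación de la velocidad v(t) = -2·cos(2·t). La integral de la velocidad, con x(0) = 3, da la posición: x(t) = 3 - sin(2·t). Usando x(t) = 3 - sin(2·t) y sustituyendo t = 8.219367738570936, encontramos x = 3.66744486664080.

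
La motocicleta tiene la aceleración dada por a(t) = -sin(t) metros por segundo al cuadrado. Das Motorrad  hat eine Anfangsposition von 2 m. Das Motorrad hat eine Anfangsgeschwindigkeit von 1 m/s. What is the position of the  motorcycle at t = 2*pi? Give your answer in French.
En partant de l'accélération a(t) = -sin(t), nous prenons 2 intégrales. La primitive de l'accélération est la vitesse. En utilisant v(0) = 1, nous obtenons v(t) = cos(t). La primitive de la vitesse est la position. En utilisant x(0) = 2, nous obtenons x(t) = sin(t) + 2. De l'équation de la position x(t) = sin(t) + 2, nous substituons t = 2*pi pour obtenir x = 2.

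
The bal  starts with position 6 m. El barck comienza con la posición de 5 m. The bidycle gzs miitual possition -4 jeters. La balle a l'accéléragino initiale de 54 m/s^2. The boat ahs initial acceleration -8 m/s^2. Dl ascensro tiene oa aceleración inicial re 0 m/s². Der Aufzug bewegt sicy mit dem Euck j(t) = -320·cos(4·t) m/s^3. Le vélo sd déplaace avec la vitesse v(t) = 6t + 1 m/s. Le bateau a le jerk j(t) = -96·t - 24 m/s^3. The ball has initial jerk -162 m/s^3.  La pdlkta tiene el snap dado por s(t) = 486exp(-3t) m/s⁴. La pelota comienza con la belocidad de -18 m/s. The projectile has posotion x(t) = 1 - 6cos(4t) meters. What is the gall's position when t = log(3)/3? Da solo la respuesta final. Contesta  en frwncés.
À t = log(3)/3, x = 2.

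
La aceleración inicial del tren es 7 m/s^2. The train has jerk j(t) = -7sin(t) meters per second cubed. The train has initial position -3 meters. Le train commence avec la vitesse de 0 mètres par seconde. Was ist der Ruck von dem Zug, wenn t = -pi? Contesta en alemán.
Wir haben den Ruck j(t) = -7·sin(t). Durch Einsetzen von t = -pi: j(-pi) = 0.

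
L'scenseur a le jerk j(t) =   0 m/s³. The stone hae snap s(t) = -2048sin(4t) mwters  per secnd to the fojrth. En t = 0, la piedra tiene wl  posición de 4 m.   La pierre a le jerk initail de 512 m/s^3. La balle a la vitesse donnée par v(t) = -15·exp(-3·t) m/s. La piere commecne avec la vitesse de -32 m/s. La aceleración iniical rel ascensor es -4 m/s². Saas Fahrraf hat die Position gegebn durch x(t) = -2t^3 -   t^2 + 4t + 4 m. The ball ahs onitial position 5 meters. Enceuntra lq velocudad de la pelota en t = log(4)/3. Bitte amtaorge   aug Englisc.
Using v(t) = -15·exp(-3·t) and substituting t = log(4)/3, we find v = -15/4.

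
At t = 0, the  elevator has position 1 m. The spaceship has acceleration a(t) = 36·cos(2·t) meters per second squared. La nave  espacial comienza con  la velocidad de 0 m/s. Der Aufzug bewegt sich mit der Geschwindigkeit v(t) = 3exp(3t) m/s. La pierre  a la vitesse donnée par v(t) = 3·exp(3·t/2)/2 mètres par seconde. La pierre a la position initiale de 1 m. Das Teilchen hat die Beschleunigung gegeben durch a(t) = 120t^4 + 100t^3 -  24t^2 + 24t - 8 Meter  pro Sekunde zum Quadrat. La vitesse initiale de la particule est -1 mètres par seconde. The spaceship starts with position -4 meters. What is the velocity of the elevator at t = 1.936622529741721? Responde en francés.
En utilisant v(t) = 3·exp(3·t) et en substituant t = 1.936622529741721, nous trouvons v = 1000.72486149635.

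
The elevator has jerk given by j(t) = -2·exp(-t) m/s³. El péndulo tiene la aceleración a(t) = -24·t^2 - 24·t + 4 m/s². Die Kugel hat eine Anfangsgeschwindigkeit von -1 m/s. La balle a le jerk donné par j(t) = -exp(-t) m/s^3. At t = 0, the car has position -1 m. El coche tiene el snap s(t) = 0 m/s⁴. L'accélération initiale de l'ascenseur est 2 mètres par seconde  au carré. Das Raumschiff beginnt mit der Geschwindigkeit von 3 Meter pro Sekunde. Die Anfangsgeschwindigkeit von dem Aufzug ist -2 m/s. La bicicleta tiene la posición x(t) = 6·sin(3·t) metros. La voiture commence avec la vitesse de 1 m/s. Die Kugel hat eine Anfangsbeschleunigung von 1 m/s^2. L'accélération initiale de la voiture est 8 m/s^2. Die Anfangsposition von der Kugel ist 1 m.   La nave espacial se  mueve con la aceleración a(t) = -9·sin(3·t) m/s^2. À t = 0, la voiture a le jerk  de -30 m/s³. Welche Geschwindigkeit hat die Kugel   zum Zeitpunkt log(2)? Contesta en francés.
Nous devons trouver la primitive de notre équation du jerk j(t) = -exp(-t) 2 fois. En prenant ∫j(t)dt et en appliquant a(0) = 1, nous trouvons a(t) = exp(-t). En prenant ∫a(t)dt et en appliquant v(0) = -1, nous trouvons v(t) = -exp(-t). Nous avons la vitesse v(t) = -exp(-t). En substituant t = log(2): v(log(2)) = -1/2.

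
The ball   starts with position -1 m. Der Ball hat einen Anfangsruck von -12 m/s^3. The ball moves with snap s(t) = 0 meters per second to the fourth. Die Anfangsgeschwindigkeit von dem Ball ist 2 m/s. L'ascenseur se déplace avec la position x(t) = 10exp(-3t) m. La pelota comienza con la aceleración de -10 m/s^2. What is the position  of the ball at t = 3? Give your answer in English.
To solve this, we need to take 4 integrals of our snap equation s(t) = 0. The integral of snap, with j(0) = -12, gives jerk: j(t) = -12. The integral of jerk, with a(0) = -10, gives acceleration: a(t) = -12·t - 10. Finding the antiderivative of a(t) and using v(0) = 2: v(t) = -6·t^2 - 10·t + 2. The integral of velocity, with x(0) = -1, gives position: x(t) = -2·t^3 - 5·t^2 + 2·t - 1. Using x(t) = -2·t^3 - 5·t^2 + 2·t - 1 and substituting t = 3, we find x = -94.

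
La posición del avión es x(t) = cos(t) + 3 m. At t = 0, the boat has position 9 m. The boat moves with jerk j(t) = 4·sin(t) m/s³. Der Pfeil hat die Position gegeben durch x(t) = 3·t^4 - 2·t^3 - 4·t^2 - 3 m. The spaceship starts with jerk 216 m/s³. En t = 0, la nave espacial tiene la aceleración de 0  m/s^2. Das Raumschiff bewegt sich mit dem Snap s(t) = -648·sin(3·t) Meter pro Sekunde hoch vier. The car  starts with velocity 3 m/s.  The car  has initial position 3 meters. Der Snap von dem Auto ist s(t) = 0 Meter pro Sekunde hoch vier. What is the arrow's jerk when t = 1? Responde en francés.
Nous devons dériver notre équation de la position x(t) = 3·t^4 - 2·t^3 - 4·t^2 - 3 3 fois. La dérivée de la position donne la vitesse: v(t) = 12·t^3 - 6·t^2 - 8·t. En prenant d/dt de v(t), nous trouvons a(t) = 36·t^2 - 12·t - 8. La dérivée de l'accélération donne le jerk: j(t) = 72·t - 12. Nous avons le jerk j(t) = 72·t - 12. En substituant t = 1: j(1) = 60.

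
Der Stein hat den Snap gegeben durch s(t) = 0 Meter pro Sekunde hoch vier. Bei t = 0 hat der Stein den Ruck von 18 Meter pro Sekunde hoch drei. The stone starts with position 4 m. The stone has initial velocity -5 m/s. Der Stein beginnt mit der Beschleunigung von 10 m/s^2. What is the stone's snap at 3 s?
From the given snap equation s(t) = 0, we substitute t = 3 to get s = 0.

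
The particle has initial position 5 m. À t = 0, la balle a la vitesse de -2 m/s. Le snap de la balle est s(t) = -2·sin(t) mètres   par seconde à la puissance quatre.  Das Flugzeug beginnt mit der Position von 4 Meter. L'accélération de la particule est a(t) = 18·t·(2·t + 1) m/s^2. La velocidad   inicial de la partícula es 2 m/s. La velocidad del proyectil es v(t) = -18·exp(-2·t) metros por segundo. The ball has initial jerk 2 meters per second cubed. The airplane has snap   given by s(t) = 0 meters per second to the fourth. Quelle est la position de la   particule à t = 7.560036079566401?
Nous devons intégrer notre équation de l'accélération a(t) = 18·t·(2·t + 1) 2 fois. La primitive de l'accélération est la vitesse. En utilisant v(0) = 2, nous obtenons v(t) = 12·t^3 + 9·t^2 + 2. L'intégrale de la vitesse, avec x(0) = 5, donne la position: x(t) = 3·t^4 + 3·t^3 + 2·t + 5. De l'équation de la position x(t) = 3·t^4 + 3·t^3 + 2·t + 5, nous substituons t = 7.560036079566401 pour obtenir x = 11116.1713307959.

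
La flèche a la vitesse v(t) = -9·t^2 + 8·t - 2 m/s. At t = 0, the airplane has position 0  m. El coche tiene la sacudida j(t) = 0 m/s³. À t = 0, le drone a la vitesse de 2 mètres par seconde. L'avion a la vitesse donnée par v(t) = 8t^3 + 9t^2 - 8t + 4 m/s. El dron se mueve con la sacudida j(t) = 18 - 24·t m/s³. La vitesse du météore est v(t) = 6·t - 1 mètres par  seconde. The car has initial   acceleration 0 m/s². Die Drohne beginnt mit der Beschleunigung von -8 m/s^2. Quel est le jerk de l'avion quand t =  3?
En partant de la vitesse v(t) = 8·t^3 + 9·t^2 - 8·t + 4, nous prenons 2 dérivées. En dérivant la vitesse, nous obtenons l'accélération: a(t) = 24·t^2 + 18·t - 8. En prenant d/dt de a(t), nous trouvons j(t) = 48·t + 18. Nous avons le jerk j(t) = 48·t + 18. En substituant t = 3: j(3) = 162.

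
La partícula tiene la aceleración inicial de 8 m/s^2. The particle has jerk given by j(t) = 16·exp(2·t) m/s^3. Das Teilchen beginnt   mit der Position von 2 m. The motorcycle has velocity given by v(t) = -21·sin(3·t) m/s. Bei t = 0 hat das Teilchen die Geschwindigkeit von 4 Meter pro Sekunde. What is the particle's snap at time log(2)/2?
To solve this, we need to take 1 derivative of our jerk equation j(t) = 16·exp(2·t). Differentiating jerk, we get snap: s(t) = 32·exp(2·t). We have snap s(t) = 32·exp(2·t). Substituting t = log(2)/2: s(log(2)/2) = 64.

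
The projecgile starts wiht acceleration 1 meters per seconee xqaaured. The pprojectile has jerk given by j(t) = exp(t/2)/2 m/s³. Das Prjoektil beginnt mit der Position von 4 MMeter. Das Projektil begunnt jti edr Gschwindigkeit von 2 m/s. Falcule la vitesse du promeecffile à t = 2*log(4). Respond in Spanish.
Para resolver esto, necesitamos tomar 2 integrales de nuestra ecuación de la sacudida j(t) = exp(t/2)/2. La integral de la sacudida es la aceleración. Usando a(0) = 1, obtenemos a(t) = exp(t/2). Tomando ∫a(t)dt y aplicando v(0) = 2, encontramos v(t) = 2·exp(t/2). Tenemos la velocidad v(t) = 2·exp(t/2). Sustituyendo t = 2*log(4): v(2*log(4)) = 8.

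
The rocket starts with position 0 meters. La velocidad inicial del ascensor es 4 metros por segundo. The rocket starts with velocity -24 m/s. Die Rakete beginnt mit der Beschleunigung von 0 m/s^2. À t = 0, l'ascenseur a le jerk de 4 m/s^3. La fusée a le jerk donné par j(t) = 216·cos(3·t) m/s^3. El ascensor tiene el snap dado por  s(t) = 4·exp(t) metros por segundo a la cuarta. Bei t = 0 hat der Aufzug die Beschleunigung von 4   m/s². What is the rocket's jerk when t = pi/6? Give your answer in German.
Aus der Gleichung für den Ruck j(t) = 216·cos(3·t), setzen wir t = pi/6 ein und erhalten j = 0.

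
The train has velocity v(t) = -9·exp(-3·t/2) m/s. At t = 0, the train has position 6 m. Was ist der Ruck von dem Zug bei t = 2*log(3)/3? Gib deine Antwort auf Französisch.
Nous devons dériver notre équation de la vitesse v(t) = -9·exp(-3·t/2) 2 fois. En dérivant la vitesse, nous obtenons l'accélération: a(t) = 27·exp(-3·t/2)/2. En prenant d/dt de a(t), nous trouvons j(t) = -81·exp(-3·t/2)/4. De l'équation du jerk j(t) = -81·exp(-3·t/2)/4, nous substituons t = 2*log(3)/3 pour obtenir j = -27/4.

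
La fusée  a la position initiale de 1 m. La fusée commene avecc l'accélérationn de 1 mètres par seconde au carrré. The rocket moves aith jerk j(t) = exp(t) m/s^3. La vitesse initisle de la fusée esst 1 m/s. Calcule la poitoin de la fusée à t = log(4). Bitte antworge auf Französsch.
Nous devons trouver l'intégrale de notre équation du jerk j(t) = exp(t) 3 fois. L'intégrale du jerk est l'accélération. En utilisant a(0) = 1, nous obtenons a(t) = exp(t). En intégrant l'accélération et en utilisant la condition initiale v(0) = 1, nous obtenons v(t) = exp(t). La primitive de la vitesse est la position. En utilisant x(0) = 1, nous obtenons x(t) = exp(t). En utilisant x(t) = exp(t) et en substituant t = log(4), nous trouvons x = 4.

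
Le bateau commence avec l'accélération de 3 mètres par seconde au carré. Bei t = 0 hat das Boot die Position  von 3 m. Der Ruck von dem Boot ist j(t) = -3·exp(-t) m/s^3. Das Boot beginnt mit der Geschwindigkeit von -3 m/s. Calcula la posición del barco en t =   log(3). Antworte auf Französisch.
Nous devons intégrer notre équation du jerk j(t) = -3·exp(-t) 3 fois. L'intégrale du jerk, avec a(0) = 3, donne l'accélération: a(t) = 3·exp(-t). En intégrant l'accélération et en utilisant la condition initiale v(0) = -3, nous obtenons v(t) = -3·exp(-t). En intégrant la vitesse et en utilisant la condition initiale x(0) = 3, nous obtenons x(t) = 3·exp(-t). En utilisant x(t) = 3·exp(-t) et en substituant t = log(3), nous trouvons x = 1.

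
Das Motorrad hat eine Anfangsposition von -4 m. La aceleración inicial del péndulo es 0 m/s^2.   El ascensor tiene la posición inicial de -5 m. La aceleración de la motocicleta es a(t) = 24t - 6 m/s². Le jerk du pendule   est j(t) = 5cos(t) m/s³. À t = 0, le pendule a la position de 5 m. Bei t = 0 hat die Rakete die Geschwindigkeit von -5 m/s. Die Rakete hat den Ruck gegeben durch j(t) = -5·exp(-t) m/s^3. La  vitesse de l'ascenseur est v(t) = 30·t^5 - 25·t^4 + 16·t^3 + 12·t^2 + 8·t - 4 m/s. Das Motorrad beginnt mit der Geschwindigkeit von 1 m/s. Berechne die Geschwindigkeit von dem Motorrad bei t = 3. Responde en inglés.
To solve this, we need to take 1 antiderivative of our acceleration equation a(t) = 24·t - 6. Finding the integral of a(t) and using v(0) = 1: v(t) = 12·t^2 - 6·t + 1. We have velocity v(t) = 12·t^2 - 6·t + 1. Substituting t = 3: v(3) = 91.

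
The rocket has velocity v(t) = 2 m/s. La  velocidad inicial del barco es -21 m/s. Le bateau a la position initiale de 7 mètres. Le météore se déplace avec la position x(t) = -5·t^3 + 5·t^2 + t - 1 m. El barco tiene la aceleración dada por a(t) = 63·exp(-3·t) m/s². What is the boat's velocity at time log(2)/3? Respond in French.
En partant de l'accélération a(t) = 63·exp(-3·t), nous prenons 1 primitive. En prenant ∫a(t)dt et en appliquant v(0) = -21, nous trouvons v(t) = -21·exp(-3·t). Nous avons la vitesse v(t) = -21·exp(-3·t). En substituant t = log(2)/3: v(log(2)/3) = -21/2.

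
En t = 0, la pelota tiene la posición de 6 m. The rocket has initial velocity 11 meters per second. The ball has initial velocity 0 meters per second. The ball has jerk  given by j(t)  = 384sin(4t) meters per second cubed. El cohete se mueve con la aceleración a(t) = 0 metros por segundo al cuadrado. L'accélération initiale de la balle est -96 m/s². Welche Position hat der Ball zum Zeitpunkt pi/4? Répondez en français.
Pour résoudre ceci, nous devons prendre 3 intégrales de notre équation du jerk j(t) = 384·sin(4·t). La primitive du jerk, avec a(0) = -96, donne l'accélération: a(t) = -96·cos(4·t). En prenant ∫a(t)dt et en appliquant v(0) = 0, nous trouvons v(t) = -24·sin(4·t). La primitive de la vitesse, avec x(0) = 6, donne la position: x(t) = 6·cos(4·t). De l'équation de la position x(t) = 6·cos(4·t), nous substituons t = pi/4 pour obtenir x = -6.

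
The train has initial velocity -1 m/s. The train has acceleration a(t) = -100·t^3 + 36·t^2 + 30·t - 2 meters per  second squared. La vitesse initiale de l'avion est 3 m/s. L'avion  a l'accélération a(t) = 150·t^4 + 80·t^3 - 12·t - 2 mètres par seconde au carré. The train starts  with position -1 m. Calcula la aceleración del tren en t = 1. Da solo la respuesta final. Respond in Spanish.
La aceleración en t = 1 es a = -36.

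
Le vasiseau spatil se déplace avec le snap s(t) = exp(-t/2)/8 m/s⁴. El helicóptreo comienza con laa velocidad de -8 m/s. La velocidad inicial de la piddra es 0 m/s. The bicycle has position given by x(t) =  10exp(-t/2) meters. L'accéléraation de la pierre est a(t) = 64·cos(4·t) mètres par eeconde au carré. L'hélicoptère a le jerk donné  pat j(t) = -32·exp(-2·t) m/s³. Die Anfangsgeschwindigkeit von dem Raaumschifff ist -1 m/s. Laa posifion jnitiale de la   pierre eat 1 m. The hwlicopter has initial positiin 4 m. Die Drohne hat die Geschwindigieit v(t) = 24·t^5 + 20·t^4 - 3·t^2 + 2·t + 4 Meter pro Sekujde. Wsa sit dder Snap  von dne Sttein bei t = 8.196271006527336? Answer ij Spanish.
Partiendo de la aceleración a(t) = 64·cos(4·t), tomamos 2 derivadas. La derivada de la aceleración da la sacudida: j(t) = -256·sin(4·t). Tomando d/dt de j(t), encontramos s(t) = -1024·cos(4·t). De la ecuación del snap s(t) = -1024·cos(4·t), sustituimos t = 8.196271006527336 para obtener s = -205.081837820495.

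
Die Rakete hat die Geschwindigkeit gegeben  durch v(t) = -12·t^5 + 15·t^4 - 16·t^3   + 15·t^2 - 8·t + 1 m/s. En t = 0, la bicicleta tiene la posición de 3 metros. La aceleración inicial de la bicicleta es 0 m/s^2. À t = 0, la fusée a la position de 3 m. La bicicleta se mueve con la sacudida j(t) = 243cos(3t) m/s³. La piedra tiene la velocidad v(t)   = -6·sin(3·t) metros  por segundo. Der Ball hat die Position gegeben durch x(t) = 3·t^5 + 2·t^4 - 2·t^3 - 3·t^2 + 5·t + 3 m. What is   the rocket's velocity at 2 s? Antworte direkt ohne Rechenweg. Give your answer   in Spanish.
La velocidad en t = 2 es v = -227.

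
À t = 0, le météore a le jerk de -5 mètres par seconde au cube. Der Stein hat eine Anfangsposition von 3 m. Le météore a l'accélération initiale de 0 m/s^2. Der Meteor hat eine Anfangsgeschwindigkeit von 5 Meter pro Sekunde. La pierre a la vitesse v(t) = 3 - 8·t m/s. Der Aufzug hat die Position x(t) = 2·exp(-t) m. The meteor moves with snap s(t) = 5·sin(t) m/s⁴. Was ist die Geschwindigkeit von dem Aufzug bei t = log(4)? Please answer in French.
Pour résoudre ceci, nous devons prendre 1 dérivée de notre équation de la position x(t) = 2·exp(-t). En dérivant la position, nous obtenons la vitesse: v(t) = -2·exp(-t). Nous avons la vitesse v(t) = -2·exp(-t). En substituant t = log(4): v(log(4)) = -1/2.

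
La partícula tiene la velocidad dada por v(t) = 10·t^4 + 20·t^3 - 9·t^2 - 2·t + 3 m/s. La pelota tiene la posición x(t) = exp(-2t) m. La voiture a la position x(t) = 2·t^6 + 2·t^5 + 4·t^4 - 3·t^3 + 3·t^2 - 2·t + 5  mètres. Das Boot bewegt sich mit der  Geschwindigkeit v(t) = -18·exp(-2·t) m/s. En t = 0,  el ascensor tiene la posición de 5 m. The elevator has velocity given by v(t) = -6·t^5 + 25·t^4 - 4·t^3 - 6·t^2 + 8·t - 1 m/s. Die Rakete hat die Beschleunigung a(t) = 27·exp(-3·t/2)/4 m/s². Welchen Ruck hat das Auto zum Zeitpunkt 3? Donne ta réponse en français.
Pour résoudre ceci, nous devons prendre 3 dérivées de notre équation de la position x(t) = 2·t^6 + 2·t^5 + 4·t^4 - 3·t^3 + 3·t^2 - 2·t + 5. La dérivée de la position donne la vitesse: v(t) = 12·t^5 + 10·t^4 + 16·t^3 - 9·t^2 + 6·t - 2. La dérivée de la vitesse donne l'accélération: a(t) = 60·t^4 + 40·t^3 + 48·t^2 - 18·t + 6. En dérivant l'accélération, nous obtenons le jerk: j(t) = 240·t^3 + 120·t^2 + 96·t - 18. De l'équation du jerk j(t) = 240·t^3 + 120·t^2 + 96·t - 18, nous substituons t = 3 pour obtenir j = 7830.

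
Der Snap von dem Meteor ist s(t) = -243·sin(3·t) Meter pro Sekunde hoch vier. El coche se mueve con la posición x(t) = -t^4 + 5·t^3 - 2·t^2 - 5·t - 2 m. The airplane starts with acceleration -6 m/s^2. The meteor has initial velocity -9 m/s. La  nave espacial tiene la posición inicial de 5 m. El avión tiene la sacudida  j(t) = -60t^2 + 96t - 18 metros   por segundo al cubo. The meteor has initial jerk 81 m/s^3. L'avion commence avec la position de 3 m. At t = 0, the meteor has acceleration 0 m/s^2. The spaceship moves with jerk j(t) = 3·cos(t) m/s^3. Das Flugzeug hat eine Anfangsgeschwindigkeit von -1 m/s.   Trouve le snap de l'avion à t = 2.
Pour résoudre ceci, nous devons prendre 1 dérivée de notre équation du jerk j(t) = -60·t^2 + 96·t - 18. En prenant d/dt de j(t), nous trouvons s(t) = 96 - 120·t. De l'équation du snap s(t) = 96 - 120·t, nous substituons t = 2 pour obtenir s = -144.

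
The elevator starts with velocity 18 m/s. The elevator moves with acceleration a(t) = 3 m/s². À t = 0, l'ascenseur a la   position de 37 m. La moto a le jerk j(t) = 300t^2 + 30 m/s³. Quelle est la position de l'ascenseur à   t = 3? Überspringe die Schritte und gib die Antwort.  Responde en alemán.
Die Position bei t = 3 ist x = 209/2.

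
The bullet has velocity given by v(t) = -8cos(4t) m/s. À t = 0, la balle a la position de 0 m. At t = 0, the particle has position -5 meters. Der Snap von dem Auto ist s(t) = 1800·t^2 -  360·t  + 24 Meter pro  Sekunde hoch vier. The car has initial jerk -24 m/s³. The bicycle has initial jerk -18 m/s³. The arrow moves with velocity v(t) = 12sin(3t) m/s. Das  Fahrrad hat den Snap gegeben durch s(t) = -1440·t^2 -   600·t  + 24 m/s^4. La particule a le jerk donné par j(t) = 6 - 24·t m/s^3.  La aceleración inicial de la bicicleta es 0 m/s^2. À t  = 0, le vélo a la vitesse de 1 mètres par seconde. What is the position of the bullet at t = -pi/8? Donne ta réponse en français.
Nous devons trouver l'intégrale de notre équation de la vitesse v(t) = -8·cos(4·t) 1 fois. L'intégrale de la vitesse, avec x(0) = 0, donne la position: x(t) = -2·sin(4·t). De l'équation de la position x(t) = -2·sin(4·t), nous substituons t = -pi/8 pour obtenir x = 2.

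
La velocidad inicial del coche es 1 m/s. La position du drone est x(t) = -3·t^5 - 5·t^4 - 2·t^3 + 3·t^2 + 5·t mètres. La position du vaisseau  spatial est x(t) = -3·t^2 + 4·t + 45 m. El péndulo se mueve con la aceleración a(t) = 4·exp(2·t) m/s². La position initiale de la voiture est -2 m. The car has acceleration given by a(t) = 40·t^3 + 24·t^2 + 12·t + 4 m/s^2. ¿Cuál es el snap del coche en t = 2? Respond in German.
Ausgehend von der Beschleunigung a(t) = 40·t^3 + 24·t^2 + 12·t + 4, nehmen wir 2 Ableitungen. Die Ableitung von der Beschleunigung ergibt den Ruck: j(t) = 120·t^2 + 48·t + 12. Mit d/dt von j(t) finden wir s(t) = 240·t + 48. Wir haben den Snap s(t) = 240·t + 48. Durch Einsetzen von t = 2: s(2) = 528.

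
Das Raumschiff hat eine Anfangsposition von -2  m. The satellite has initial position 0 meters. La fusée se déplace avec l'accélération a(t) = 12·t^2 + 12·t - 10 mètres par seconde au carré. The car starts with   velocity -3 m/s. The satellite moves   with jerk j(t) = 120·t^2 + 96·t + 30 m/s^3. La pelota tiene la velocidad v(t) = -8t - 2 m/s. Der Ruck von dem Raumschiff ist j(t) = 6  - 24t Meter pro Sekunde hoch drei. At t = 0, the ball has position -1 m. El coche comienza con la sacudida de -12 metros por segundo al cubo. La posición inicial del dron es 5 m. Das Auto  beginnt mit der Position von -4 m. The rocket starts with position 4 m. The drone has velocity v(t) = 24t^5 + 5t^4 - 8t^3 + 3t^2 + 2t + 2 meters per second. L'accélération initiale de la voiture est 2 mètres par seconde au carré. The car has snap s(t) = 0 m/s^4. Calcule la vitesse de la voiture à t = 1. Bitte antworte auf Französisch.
Pour résoudre ceci, nous devons prendre 3 primitives de notre équation du snap s(t) = 0. En intégrant le snap et en utilisant la condition initiale j(0) = -12, nous obtenons j(t) = -12. En intégrant le jerk et en utilisant la condition initiale a(0) = 2, nous obtenons a(t) = 2 - 12·t. En prenant ∫a(t)dt et en appliquant v(0) = -3, nous trouvons v(t) = -6·t^2 + 2·t - 3. De l'équation de la vitesse v(t) = -6·t^2 + 2·t - 3, nous substituons t = 1 pour obtenir v = -7.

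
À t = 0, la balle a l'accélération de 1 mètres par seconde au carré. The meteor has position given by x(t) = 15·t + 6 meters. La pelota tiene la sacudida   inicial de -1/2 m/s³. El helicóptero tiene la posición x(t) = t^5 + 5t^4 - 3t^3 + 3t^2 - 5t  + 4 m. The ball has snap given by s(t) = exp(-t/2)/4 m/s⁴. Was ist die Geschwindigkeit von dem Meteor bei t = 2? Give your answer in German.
Um dies zu lösen, müssen wir 1 Ableitung unserer Gleichung für die Position x(t) = 15·t + 6 nehmen. Die Ableitung von der Position ergibt die Geschwindigkeit: v(t) = 15. Aus der Gleichung für die Geschwindigkeit v(t) = 15, setzen wir t = 2 ein und erhalten v = 15.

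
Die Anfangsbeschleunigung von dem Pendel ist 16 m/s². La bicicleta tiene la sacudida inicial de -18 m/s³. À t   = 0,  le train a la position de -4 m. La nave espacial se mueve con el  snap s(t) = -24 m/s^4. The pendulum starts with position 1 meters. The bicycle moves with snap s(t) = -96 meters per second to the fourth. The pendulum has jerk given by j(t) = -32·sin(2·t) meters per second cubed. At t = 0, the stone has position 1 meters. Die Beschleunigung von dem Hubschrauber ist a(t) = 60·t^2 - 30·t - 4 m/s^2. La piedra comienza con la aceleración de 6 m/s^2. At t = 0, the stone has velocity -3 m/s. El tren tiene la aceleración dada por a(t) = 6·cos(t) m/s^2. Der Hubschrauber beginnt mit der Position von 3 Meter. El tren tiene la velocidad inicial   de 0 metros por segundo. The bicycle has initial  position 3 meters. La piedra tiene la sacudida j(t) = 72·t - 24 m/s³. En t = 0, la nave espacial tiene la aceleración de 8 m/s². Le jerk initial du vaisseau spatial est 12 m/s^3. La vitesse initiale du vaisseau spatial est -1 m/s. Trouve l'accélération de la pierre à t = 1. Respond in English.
To find the answer, we compute 1 antiderivative of j(t) = 72·t - 24. Integrating jerk and using the initial condition a(0) = 6, we get a(t) = 36·t^2 - 24·t + 6. Using a(t) = 36·t^2 - 24·t + 6 and substituting t = 1, we find a = 18.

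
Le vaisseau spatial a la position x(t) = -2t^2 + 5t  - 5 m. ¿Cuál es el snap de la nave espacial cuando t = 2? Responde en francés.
Nous devons dériver notre équation de la position x(t) = -2·t^2 + 5·t - 5 4 fois. La dérivée de la position donne la vitesse: v(t) = 5 - 4·t. En prenant d/dt de v(t), nous trouvons a(t) = -4. En prenant d/dt de a(t), nous trouvons j(t) = 0. En prenant d/dt de j(t), nous trouvons s(t) = 0. En utilisant s(t) = 0 et en substituant t = 2, nous trouvons s = 0.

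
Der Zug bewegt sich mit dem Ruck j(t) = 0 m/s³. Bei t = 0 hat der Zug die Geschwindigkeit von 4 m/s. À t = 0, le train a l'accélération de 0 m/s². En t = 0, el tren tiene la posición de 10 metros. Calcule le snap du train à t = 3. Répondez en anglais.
To solve this, we need to take 1 derivative of our jerk equation j(t) = 0. Differentiating jerk, we get snap: s(t) = 0. We have snap s(t) = 0. Substituting t = 3: s(3) = 0.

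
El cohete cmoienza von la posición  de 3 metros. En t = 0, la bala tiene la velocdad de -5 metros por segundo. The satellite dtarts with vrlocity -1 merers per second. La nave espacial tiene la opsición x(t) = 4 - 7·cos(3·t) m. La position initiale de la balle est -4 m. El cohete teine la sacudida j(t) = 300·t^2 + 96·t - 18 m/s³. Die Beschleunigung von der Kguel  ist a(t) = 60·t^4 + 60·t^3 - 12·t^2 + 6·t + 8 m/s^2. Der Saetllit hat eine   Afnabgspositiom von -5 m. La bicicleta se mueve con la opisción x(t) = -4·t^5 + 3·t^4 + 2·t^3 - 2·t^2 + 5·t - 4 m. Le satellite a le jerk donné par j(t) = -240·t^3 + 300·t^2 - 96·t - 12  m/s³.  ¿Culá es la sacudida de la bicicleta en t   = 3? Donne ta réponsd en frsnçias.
Nous devons dériver notre équation de la position x(t) = -4·t^5 + 3·t^4 + 2·t^3 - 2·t^2 + 5·t - 4 3 fois. La dérivée de la position donne la vitesse: v(t) = -20·t^4 + 12·t^3 + 6·t^2 - 4·t + 5. En prenant d/dt de v(t), nous trouvons a(t) = -80·t^3 + 36·t^2 + 12·t - 4. La dérivée de l'accélération donne le jerk: j(t) = -240·t^2 + 72·t + 12. Nous avons le jerk j(t) = -240·t^2 + 72·t + 12. En substituant t = 3: j(3) = -1932.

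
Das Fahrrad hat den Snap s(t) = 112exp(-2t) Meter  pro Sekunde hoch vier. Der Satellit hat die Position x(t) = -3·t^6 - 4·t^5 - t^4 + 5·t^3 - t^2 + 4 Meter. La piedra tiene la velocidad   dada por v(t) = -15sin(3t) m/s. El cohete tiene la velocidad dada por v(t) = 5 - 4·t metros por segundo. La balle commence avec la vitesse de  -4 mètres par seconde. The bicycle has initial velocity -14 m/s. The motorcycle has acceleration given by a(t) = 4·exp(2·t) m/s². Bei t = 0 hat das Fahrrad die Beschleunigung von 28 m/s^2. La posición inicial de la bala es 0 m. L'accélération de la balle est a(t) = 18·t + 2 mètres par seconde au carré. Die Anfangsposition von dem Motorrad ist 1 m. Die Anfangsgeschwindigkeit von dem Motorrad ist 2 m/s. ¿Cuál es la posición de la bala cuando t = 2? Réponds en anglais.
Starting from acceleration a(t) = 18·t + 2, we take 2 integrals. Integrating acceleration and using the initial condition v(0) = -4, we get v(t) = 9·t^2 + 2·t - 4. The integral of velocity is position. Using x(0) = 0, we get x(t) = 3·t^3 + t^2 - 4·t. Using x(t) = 3·t^3 + t^2 - 4·t and substituting t = 2, we find x = 20.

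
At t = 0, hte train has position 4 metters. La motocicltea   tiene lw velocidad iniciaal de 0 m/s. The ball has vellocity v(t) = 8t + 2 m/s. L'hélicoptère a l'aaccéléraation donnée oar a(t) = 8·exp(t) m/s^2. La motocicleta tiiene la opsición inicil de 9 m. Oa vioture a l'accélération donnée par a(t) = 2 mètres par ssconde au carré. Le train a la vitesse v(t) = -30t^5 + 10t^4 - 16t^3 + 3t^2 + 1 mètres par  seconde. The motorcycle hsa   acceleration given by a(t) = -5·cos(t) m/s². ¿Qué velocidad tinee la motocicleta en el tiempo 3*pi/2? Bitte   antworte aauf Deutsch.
Wir müssen unsere Gleichung für die Beschleunigung a(t) = -5·cos(t) 1-mal integrieren. Die Stammfunktion von der Beschleunigung ist die Geschwindigkeit. Mit v(0) = 0 erhalten wir v(t) = -5·sin(t). Mit v(t) = -5·sin(t) und Einsetzen von t = 3*pi/2, finden wir v = 5.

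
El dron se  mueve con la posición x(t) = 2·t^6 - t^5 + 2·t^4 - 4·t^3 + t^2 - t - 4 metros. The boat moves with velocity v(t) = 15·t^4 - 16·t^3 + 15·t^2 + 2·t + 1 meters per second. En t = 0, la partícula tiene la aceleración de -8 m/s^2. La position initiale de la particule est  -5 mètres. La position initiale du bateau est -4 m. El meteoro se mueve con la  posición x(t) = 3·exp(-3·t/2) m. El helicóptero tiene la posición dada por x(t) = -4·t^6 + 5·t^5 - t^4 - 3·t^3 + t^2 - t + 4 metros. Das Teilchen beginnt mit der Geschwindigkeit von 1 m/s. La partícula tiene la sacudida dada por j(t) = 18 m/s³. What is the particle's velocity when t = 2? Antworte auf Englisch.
To solve this, we need to take 2 antiderivatives of our jerk equation j(t) = 18. Integrating jerk and using the initial condition a(0) = -8, we get a(t) = 18·t - 8. The antiderivative of acceleration is velocity. Using v(0) = 1, we get v(t) = 9·t^2 - 8·t + 1. Using v(t) = 9·t^2 - 8·t + 1 and substituting t = 2, we find v = 21.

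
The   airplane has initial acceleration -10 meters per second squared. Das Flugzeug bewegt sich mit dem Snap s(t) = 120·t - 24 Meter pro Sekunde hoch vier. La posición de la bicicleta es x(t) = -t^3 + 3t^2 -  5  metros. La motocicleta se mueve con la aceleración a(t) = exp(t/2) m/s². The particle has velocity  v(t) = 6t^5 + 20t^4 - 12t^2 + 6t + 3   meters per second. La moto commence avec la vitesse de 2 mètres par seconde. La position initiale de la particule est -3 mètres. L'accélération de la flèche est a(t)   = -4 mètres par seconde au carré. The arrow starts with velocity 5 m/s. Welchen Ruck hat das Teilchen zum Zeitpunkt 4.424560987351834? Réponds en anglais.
To solve this, we need to take 2 derivatives of our velocity equation v(t) = 6·t^5 + 20·t^4 - 12·t^2 + 6·t + 3. Taking d/dt of v(t), we find a(t) = 30·t^4 + 80·t^3 - 24·t + 6. Differentiating acceleration, we get jerk: j(t) = 120·t^3 + 240·t^2 - 24. We have jerk j(t) = 120·t^3 + 240·t^2 - 24. Substituting t = 4.424560987351834: j(4.424560987351834) = 15068.6351542709.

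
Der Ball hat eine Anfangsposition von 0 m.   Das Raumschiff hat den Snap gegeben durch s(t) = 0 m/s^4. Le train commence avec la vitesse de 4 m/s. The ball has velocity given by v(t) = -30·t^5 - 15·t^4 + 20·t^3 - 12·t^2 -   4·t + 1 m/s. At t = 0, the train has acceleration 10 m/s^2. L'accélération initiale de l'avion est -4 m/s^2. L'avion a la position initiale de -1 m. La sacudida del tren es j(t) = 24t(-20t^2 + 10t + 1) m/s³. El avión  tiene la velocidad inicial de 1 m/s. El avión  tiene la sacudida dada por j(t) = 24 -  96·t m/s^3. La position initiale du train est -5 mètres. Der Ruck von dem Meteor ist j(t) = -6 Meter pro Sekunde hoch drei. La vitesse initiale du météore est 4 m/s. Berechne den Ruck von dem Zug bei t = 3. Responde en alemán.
Mit j(t) = 24·t·(-20·t^2 + 10·t + 1) und Einsetzen von t = 3, finden wir j = -10728.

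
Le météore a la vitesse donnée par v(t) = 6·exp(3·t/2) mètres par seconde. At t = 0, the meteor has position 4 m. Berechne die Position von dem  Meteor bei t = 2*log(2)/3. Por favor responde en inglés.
To solve this, we need to take 1 integral of our velocity equation v(t) = 6·exp(3·t/2). Integrating velocity and using the initial condition x(0) = 4, we get x(t) = 4·exp(3·t/2). We have position x(t) = 4·exp(3·t/2). Substituting t = 2*log(2)/3: x(2*log(2)/3) = 8.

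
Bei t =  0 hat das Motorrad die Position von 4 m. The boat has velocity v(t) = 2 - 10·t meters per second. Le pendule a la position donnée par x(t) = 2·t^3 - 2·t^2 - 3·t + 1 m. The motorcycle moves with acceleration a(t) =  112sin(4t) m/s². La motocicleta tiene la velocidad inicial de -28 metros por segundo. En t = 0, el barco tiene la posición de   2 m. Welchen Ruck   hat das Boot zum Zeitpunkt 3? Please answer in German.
Ausgehend von der Geschwindigkeit v(t) = 2 - 10·t, nehmen wir 2 Ableitungen. Durch Ableiten von der Geschwindigkeit erhalten wir die Beschleunigung: a(t) = -10. Durch Ableiten von der Beschleunigung erhalten wir den Ruck: j(t) = 0. Mit j(t) = 0 und Einsetzen von t = 3, finden wir j = 0.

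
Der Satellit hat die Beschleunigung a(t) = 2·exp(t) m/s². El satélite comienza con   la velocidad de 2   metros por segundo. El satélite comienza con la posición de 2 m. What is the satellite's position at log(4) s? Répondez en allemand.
Wir müssen die Stammfunktion unserer Gleichung für die Beschleunigung a(t) = 2·exp(t) 2-mal finden. Das Integral von der Beschleunigung ist die Geschwindigkeit. Mit v(0) = 2 erhalten wir v(t) = 2·exp(t). Das Integral von der Geschwindigkeit, mit x(0) = 2, ergibt die Position: x(t) = 2·exp(t). Wir haben die Position x(t) = 2·exp(t). Durch Einsetzen von t = log(4): x(log(4)) = 8.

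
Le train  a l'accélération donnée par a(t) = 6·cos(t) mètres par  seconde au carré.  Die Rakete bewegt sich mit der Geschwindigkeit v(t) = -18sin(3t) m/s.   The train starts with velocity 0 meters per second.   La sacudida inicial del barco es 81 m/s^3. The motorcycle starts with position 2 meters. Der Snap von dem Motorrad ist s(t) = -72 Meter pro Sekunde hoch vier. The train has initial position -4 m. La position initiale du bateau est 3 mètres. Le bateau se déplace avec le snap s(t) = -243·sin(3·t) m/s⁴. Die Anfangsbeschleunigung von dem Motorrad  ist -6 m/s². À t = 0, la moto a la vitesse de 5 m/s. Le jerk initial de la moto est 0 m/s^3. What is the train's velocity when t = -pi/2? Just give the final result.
The answer is -6.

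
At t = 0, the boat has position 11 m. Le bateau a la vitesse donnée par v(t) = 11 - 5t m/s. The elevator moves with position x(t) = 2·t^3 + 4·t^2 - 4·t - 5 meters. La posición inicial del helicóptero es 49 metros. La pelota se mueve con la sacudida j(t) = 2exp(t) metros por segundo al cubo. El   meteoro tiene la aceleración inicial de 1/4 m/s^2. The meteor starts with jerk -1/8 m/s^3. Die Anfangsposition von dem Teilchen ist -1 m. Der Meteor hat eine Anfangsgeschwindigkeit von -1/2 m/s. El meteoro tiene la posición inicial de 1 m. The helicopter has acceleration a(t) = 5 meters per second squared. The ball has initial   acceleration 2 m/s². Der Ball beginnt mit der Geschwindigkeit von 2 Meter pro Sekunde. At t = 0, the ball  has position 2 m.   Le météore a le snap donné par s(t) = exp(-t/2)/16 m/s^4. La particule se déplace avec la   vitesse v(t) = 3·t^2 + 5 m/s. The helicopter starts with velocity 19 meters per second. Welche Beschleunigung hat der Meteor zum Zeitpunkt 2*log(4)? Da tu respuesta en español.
Necesitamos integrar nuestra ecuación del snap s(t) = exp(-t/2)/16 2 veces. La antiderivada del snap, con j(0) = -1/8, da la sacudida: j(t) = -exp(-t/2)/8. La integral de la sacudida es la aceleración. Usando a(0) = 1/4, obtenemos a(t) = exp(-t/2)/4. Usando a(t) = exp(-t/2)/4 y sustituyendo t = 2*log(4), encontramos a = 1/16.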